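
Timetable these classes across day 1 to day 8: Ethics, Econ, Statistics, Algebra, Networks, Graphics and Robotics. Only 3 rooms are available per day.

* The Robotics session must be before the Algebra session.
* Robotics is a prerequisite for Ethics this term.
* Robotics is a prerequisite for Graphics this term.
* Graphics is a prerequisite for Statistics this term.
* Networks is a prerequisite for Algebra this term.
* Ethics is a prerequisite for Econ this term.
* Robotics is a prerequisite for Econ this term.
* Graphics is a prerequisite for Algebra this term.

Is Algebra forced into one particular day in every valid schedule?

No

Algebra can be day 3 (e.g. Networks in day 1, Ethics in day 2, Graphics in day 2, Algebra in day 3, Statistics in day 3, Econ in day 3, Robotics in day 1) or day 4 (e.g. Statistics in day 3; Ethics in day 2; Graphics in day 2; Robotics in day 1; Algebra in day 4; Econ in day 3; Networks in day 1).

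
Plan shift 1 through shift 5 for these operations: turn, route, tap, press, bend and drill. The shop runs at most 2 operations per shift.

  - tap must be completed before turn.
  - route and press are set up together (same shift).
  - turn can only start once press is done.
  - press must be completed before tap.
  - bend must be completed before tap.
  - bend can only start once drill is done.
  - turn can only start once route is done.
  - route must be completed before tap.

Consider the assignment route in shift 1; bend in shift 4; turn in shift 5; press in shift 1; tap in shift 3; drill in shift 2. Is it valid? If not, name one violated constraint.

Invalid. bend must be completed before tap.

route and press are set up together (same shift) — holds.
turn can only start once press is done — holds.
bend can only start once drill is done — holds.
bend must be completed before tap — violated.
The shop runs at most 2 operations per shift — holds.
press must be completed before tap — holds.
route must be completed before tap — holds.
turn can only start once route is done — holds.
tap must be completed before turn — holds.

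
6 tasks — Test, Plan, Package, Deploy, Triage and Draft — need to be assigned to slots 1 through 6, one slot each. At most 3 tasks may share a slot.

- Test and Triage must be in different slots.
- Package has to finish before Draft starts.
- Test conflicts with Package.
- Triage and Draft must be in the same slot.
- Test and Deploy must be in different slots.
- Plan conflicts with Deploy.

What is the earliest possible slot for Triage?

Triage must be in the same slot as Draft, which can't be before 2, so Triage is at least 2.
Triage at 2 is achievable: Deploy -> 2, Plan -> 1, Package -> 1, Draft -> 2, Triage -> 2, Test -> 3.

2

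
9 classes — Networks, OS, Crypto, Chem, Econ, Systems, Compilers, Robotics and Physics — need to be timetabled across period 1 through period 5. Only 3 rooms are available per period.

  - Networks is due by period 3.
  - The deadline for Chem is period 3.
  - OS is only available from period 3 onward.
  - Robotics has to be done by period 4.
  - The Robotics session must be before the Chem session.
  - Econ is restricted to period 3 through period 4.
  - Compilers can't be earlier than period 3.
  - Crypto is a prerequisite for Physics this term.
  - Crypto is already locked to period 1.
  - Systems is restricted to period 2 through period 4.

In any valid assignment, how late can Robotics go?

period 2

Robotics's own window allows nothing later than period 4; downstream work caps Robotics at period 2.
Robotics at period 2 is achievable: Systems=period 2, Crypto=period 1, Compilers=period 4, Networks=period 1, Robotics=period 2, Chem=period 3, Physics=period 2, OS=period 3, Econ=period 3.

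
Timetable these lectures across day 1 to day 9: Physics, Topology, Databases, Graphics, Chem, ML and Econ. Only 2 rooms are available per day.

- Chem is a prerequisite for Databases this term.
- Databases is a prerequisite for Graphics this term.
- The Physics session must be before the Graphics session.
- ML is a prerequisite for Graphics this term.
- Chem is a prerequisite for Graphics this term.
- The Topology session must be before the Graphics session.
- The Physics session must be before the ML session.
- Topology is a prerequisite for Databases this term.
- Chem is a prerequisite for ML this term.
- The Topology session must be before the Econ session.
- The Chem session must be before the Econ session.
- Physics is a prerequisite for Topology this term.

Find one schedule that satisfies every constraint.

Topology -> day 2; ML -> day 2; Databases -> day 3; Graphics -> day 4; Physics -> day 1; Chem -> day 1; Econ -> day 3

Checking: Physics(day 1) before Topology(day 2); Topology(day 2) before Databases(day 3); ML(day 2) before Graphics(day 4); Physics(day 1) before ML(day 2); Topology(day 2) before Econ(day 3); Topology(day 2) before Graphics(day 4); Physics(day 1) before Graphics(day 4); Chem(day 1) before Graphics(day 4); Chem(day 1) before Econ(day 3); Chem(day 1) before Databases(day 3); Databases(day 3) before Graphics(day 4); Chem(day 1) before ML(day 2); max 2 per day (cap 2).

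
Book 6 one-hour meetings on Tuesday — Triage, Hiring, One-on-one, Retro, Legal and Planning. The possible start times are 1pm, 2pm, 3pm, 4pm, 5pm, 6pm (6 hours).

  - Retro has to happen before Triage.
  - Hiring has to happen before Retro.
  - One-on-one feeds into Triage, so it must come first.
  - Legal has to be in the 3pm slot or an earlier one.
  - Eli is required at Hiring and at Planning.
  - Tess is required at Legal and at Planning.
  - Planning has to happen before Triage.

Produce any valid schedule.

Planning=2pm, One-on-one=1pm, Retro=2pm, Legal=1pm, Hiring=1pm, Triage=3pm

Checking: Retro(2pm) before Triage(3pm); One-on-one(1pm) before Triage(3pm); Hiring(1pm) before Retro(2pm); Planning(2pm) before Triage(3pm); Hiring(1pm) != Planning(2pm); Legal(1pm) != Planning(2pm); Legal=1pm in [1pm,3pm].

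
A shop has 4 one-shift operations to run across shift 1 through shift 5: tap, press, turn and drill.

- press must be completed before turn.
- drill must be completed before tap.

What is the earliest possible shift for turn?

shift 2

Precedence pushes turn to at least shift 2.
turn at shift 2 is achievable: turn in shift 2, tap in shift 2, press in shift 1, drill in shift 1.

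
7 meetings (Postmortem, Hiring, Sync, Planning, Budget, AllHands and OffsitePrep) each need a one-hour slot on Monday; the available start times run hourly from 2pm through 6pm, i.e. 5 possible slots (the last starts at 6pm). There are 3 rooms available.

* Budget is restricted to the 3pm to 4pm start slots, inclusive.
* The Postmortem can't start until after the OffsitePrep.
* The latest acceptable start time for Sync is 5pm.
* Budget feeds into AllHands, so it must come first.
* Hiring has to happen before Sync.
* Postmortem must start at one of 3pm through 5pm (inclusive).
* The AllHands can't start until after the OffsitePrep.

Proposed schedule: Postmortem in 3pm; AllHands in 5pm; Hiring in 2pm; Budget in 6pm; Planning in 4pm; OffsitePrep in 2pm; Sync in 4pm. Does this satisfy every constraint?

There are 3 rooms available — holds.
The AllHands can't start until after the OffsitePrep — holds.
Budget feeds into AllHands, so it must come first — violated.
The latest acceptable start time for Sync is 5pm — holds.
Budget is restricted to the 3pm to 4pm start slots, inclusive — violated.
Hiring has to happen before Sync — holds.
The Postmortem can't start until after the OffsitePrep — holds.
Postmortem must start at one of 3pm through 5pm (inclusive) — holds.

Invalid. Budget is restricted to the 3pm to 4pm start slots, inclusive.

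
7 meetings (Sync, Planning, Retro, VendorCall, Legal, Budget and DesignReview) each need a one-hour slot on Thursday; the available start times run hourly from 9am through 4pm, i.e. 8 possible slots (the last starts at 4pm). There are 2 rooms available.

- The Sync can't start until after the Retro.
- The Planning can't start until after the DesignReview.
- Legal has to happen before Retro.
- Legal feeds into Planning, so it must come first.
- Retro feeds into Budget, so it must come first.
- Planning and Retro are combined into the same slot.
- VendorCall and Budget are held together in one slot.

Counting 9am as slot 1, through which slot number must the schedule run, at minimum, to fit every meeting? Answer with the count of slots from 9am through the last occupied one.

The precedence chain requires at least 3 distinct slots.
With at most 2 per slot and 7 meetings, at least 4 slots are needed.
4 works (last occupied slot: 12pm): for example DesignReview=9am, Retro=10am, Planning=10am, VendorCall=12pm, Legal=9am, Budget=12pm, Sync=11am.

4 slots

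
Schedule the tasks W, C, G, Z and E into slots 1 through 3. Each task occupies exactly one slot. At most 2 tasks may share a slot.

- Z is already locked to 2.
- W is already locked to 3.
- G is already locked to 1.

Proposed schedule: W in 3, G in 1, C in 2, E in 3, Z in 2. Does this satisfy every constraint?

At most 2 tasks may share a slot — holds.
W is already locked to 3 — holds.
G is already locked to 1 — holds.
Z is already locked to 2 — holds.

Yes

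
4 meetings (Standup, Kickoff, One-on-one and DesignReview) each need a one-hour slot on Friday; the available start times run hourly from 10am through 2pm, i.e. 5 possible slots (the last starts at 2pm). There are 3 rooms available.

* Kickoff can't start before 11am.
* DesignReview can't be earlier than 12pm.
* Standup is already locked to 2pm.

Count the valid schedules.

59

Splitting on Kickoff: it can be 11am (15), 12pm (15), 1pm (15), 2pm (14). Listing each branch's schedules as (Standup, One-on-one, DesignReview):
Kickoff=11am: (2pm,10am,12pm) (2pm,10am,1pm) (2pm,10am,2pm) (2pm,11am,12pm) (2pm,11am,1pm) (2pm,11am,2pm) (2pm,12pm,12pm) (2pm,12pm,1pm) (2pm,12pm,2pm) (2pm,1pm,12pm) (2pm,1pm,1pm) (2pm,1pm,2pm) (2pm,2pm,12pm) (2pm,2pm,1pm) (2pm,2pm,2pm) — 15.
Kickoff=12pm: (2pm,10am,12pm) (2pm,10am,1pm) (2pm,10am,2pm) (2pm,11am,12pm) (2pm,11am,1pm) (2pm,11am,2pm) (2pm,12pm,12pm) (2pm,12pm,1pm) (2pm,12pm,2pm) (2pm,1pm,12pm) (2pm,1pm,1pm) (2pm,1pm,2pm) (2pm,2pm,12pm) (2pm,2pm,1pm) (2pm,2pm,2pm) — 15.
Kickoff=1pm: (2pm,10am,12pm) (2pm,10am,1pm) (2pm,10am,2pm) (2pm,11am,12pm) (2pm,11am,1pm) (2pm,11am,2pm) (2pm,12pm,12pm) (2pm,12pm,1pm) (2pm,12pm,2pm) (2pm,1pm,12pm) (2pm,1pm,1pm) (2pm,1pm,2pm) (2pm,2pm,12pm) (2pm,2pm,1pm) (2pm,2pm,2pm) — 15.
Kickoff=2pm: (2pm,10am,12pm) (2pm,10am,1pm) (2pm,10am,2pm) (2pm,11am,12pm) (2pm,11am,1pm) (2pm,11am,2pm) (2pm,12pm,12pm) (2pm,12pm,1pm) (2pm,12pm,2pm) (2pm,1pm,12pm) (2pm,1pm,1pm) (2pm,1pm,2pm) (2pm,2pm,12pm) (2pm,2pm,1pm) — 14.
Summing: 15 + 15 + 15 + 14 = 59.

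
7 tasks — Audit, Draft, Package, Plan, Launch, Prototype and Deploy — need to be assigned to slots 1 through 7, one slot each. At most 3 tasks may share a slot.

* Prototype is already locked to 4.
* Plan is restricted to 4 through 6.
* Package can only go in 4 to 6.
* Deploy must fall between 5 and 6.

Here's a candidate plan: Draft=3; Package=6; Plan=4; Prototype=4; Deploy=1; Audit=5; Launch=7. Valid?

Deploy must fall between 5 and 6 — violated.
Prototype is already locked to 4 — holds.
Package can only go in 4 to 6 — holds.
Plan is restricted to 4 through 6 — holds.
At most 3 tasks may share a slot — holds.

No. Deploy must fall between 5 and 6 is not satisfied.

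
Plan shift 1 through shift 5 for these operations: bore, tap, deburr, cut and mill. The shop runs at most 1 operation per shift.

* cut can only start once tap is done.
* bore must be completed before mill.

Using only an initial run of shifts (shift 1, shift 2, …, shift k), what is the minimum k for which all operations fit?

5

The precedence chain requires at least 2 distinct shifts.
With at most 1 per shift and 5 operations, at least 5 shifts are needed.
5 works (last occupied shift: shift 5): for example deburr -> shift 5, tap -> shift 2, mill -> shift 4, bore -> shift 1, cut -> shift 3.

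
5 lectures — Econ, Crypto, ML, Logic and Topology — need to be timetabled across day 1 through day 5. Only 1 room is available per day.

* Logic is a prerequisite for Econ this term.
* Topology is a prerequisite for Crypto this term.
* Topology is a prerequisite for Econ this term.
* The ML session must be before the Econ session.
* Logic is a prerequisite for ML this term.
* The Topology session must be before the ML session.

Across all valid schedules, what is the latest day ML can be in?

day 4

Precedence pushes ML to at least day 2; downstream work caps ML at day 4.
ML at day 4 is achievable: Logic=day 2, ML=day 4, Topology=day 1, Crypto=day 3, Econ=day 5.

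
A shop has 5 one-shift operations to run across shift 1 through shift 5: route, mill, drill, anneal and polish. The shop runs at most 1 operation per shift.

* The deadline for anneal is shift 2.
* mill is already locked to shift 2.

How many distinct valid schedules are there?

6

Splitting on route: it can be shift 3 (2), shift 4 (2), shift 5 (2). Listing each branch's schedules as (mill, drill, anneal, polish) by shift number:
route=shift 3: (2,4,1,5) (2,5,1,4) — 2.
route=shift 4: (2,3,1,5) (2,5,1,3) — 2.
route=shift 5: (2,3,1,4) (2,4,1,3) — 2.
Summing: 2 + 2 + 2 = 6.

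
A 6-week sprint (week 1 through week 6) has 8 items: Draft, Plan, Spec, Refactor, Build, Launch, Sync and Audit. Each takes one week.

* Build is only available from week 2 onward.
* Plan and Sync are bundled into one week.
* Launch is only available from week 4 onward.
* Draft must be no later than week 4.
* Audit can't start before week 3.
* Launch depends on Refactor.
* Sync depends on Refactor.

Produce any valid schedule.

Plan in week 2, Audit in week 3, Sync in week 2, Refactor in week 1, Draft in week 1, Spec in week 1, Launch in week 4, Build in week 2

Checking: Refactor(week 1) before Sync(week 2); Refactor(week 1) before Launch(week 4); Plan = Sync = week 2; Audit=week 3 in [week 3,week 6]; Draft=week 1 in [week 1,week 4]; Launch=week 4 in [week 4,week 6]; Build=week 2 in [week 2,week 6].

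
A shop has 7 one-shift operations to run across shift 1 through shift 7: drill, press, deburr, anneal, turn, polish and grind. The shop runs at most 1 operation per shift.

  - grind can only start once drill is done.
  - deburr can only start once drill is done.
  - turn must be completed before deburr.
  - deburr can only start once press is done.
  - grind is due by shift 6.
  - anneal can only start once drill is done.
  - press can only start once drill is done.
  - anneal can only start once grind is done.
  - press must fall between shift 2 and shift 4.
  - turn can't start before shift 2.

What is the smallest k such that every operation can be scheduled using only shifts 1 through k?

7 shifts

The precedence chain requires at least 3 distinct shifts.
With at most 1 per shift and 7 operations, at least 7 shifts are needed.
7 works (last occupied shift: shift 7): for example turn=shift 4; anneal=shift 6; deburr=shift 5; press=shift 2; grind=shift 3; polish=shift 7; drill=shift 1.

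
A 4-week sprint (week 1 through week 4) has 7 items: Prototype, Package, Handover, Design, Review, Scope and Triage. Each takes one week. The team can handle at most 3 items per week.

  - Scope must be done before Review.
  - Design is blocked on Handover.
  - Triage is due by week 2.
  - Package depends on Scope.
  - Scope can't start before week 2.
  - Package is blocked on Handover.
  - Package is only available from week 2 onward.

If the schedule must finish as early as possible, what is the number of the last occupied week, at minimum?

The precedence chain requires at least 2 distinct weeks.
With at most 3 per week and 7 tasks, at least 3 weeks are needed.
Propagating the time windows through the other constraints, Package can't land before week 3, so the schedule must run through at least week 3.
3 works (last occupied week: week 3): for example Review=week 3, Triage=week 1, Prototype=week 1, Handover=week 1, Package=week 3, Design=week 2, Scope=week 2.

week 3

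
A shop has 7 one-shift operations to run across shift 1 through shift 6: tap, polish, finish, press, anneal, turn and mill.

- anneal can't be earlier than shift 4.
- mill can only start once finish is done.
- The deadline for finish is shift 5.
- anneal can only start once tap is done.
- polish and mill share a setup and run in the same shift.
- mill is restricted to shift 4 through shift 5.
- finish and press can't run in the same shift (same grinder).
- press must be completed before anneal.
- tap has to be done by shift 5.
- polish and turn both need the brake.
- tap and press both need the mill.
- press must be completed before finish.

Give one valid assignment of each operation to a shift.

finish -> shift 2, polish -> shift 4, turn -> shift 1, tap -> shift 2, mill -> shift 4, press -> shift 1, anneal -> shift 4

Checking: tap(shift 2) before anneal(shift 4); finish(shift 2) before mill(shift 4); press(shift 1) before anneal(shift 4); press(shift 1) before finish(shift 2); tap(shift 2) != press(shift 1); finish(shift 2) != press(shift 1); polish(shift 4) != turn(shift 1); polish = mill = shift 4; anneal=shift 4 in [shift 4,shift 6]; mill=shift 4 in [shift 4,shift 5]; tap=shift 2 in [shift 1,shift 5]; finish=shift 2 in [shift 1,shift 5].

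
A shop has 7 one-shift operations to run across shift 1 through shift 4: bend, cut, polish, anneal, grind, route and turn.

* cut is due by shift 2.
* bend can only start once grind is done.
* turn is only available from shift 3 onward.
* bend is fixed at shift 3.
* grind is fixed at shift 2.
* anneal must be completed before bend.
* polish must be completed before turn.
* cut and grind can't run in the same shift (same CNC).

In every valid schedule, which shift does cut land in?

shift 1

cut's window is shift 1–shift 2.
grind is fixed at shift 2, and cut can't share a shift with grind.
So cut must be shift 1.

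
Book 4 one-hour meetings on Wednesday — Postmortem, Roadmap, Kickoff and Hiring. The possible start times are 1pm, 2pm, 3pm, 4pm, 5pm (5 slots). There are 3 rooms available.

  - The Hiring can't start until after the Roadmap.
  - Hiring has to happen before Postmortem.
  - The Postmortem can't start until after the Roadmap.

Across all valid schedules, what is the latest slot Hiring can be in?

4pm

Precedence pushes Hiring to at least 2pm; downstream work caps Hiring at 4pm.
Hiring at 4pm is achievable: Roadmap=1pm, Kickoff=1pm, Postmortem=5pm, Hiring=4pm.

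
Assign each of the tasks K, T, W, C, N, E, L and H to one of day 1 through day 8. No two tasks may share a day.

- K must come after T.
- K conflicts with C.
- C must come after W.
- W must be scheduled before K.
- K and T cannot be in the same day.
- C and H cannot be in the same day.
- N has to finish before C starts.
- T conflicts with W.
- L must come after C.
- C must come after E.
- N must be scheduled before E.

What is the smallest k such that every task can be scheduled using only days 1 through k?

The precedence chain requires at least 4 distinct days.
With at most 1 per day and 8 tasks, at least 8 days are needed.
8 works (last occupied day: day 8): for example T in day 5, C in day 4, W in day 1, N in day 2, K in day 6, H in day 8, L in day 7, E in day 3.

8 days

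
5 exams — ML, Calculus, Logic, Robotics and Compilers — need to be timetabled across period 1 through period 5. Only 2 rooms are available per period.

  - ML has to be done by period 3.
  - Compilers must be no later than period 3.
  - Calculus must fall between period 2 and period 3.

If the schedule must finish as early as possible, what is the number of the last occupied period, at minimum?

3

With at most 2 per period and 5 exams, at least 3 periods are needed.
Calculus can't be placed before period 2, so the schedule must run through at least period 2.
3 works (last occupied period: period 3): for example ML=period 1, Robotics=period 2, Compilers=period 3, Logic=period 1, Calculus=period 2.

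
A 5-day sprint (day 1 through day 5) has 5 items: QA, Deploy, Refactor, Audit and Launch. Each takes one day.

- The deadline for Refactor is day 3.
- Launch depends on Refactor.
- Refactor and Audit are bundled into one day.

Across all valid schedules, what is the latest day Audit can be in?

Audit must be in the same day as Refactor, which can't be after day 3, so Audit is at most day 3.
Audit at day 3 is achievable: Deploy=day 1; Refactor=day 3; QA=day 1; Audit=day 3; Launch=day 4.

day 3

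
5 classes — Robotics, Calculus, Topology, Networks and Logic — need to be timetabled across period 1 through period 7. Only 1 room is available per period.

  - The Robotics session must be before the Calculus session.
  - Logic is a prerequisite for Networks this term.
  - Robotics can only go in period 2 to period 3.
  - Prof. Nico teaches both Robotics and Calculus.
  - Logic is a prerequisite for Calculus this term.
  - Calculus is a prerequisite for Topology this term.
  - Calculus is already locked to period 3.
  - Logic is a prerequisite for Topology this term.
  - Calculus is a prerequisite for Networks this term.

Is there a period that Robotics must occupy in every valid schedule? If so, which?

Robotics's window is period 2–period 3.
Calculus is fixed at period 3, and Robotics can't share a period with Calculus.
So Robotics must be period 2.

period 2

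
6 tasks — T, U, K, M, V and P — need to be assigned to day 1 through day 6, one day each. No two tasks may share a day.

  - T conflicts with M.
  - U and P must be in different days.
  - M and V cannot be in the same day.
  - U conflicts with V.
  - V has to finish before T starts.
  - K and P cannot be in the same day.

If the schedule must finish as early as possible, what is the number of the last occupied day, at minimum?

The precedence chain requires at least 2 distinct days.
With at most 1 per day and 6 tasks, at least 6 days are needed.
6 works (last occupied day: day 6): for example P -> day 6, T -> day 2, U -> day 3, K -> day 4, V -> day 1, M -> day 5.

day 6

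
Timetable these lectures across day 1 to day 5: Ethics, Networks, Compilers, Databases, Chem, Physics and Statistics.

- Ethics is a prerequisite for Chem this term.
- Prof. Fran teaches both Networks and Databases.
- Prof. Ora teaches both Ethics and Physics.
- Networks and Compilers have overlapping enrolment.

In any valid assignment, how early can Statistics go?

day 1

Statistics at day 1 is achievable: Networks in day 1, Databases in day 2, Ethics in day 1, Statistics in day 1, Chem in day 2, Physics in day 2, Compilers in day 2.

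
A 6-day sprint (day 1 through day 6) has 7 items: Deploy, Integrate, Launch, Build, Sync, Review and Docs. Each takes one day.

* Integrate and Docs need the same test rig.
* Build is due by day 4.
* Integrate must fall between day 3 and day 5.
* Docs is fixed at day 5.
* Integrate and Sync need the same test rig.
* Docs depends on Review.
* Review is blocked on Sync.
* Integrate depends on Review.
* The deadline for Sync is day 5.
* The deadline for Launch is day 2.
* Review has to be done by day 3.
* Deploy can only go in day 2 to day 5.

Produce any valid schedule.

Sync -> day 1; Deploy -> day 2; Build -> day 1; Launch -> day 1; Integrate -> day 3; Docs -> day 5; Review -> day 2

Checking: Review(day 2) before Integrate(day 3); Sync(day 1) before Review(day 2); Review(day 2) before Docs(day 5); Integrate(day 3) != Docs(day 5); Integrate(day 3) != Sync(day 1); Review=day 2 in [day 1,day 3]; Launch=day 1 in [day 1,day 2]; Integrate=day 3 in [day 3,day 5]; Deploy=day 2 in [day 2,day 5]; Sync=day 1 in [day 1,day 5]; Build=day 1 in [day 1,day 4]; Docs=day 5 in [day 5,day 5].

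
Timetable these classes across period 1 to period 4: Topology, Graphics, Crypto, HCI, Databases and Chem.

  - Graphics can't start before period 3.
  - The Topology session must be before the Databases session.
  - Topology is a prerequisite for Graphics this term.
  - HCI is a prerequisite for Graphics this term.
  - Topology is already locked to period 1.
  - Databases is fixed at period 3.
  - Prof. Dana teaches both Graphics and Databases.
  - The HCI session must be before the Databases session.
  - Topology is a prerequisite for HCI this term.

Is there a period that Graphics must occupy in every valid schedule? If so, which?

Graphics's window is period 3–period 4.
Databases is fixed at period 3, and Graphics can't share a period with Databases.
So Graphics must be period 4.

period 4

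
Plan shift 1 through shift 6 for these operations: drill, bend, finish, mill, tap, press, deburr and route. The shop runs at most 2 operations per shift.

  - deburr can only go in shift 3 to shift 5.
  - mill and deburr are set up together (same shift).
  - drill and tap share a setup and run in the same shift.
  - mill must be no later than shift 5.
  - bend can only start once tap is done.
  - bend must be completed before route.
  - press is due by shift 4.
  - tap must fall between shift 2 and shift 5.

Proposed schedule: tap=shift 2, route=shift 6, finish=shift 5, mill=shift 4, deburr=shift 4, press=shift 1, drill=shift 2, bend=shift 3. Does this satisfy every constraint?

deburr can only go in shift 3 to shift 5 — holds.
drill and tap share a setup and run in the same shift — holds.
tap must fall between shift 2 and shift 5 — holds.
mill and deburr are set up together (same shift) — holds.
bend must be completed before route — holds.
The shop runs at most 2 operations per shift — holds.
press is due by shift 4 — holds.
mill must be no later than shift 5 — holds.
bend can only start once tap is done — holds.

Yes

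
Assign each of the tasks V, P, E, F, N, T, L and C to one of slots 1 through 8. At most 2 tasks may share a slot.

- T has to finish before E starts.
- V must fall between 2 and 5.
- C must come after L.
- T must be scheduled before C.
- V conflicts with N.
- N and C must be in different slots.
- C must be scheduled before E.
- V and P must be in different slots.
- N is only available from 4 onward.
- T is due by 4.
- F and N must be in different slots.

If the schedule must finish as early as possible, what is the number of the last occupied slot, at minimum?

The precedence chain requires at least 3 distinct slots.
With at most 2 per slot and 8 tasks, at least 4 slots are needed.
N can't be placed before 4, so the schedule must run through at least slot 4.
4 works (last occupied slot: 4): for example T in 1, V in 2, L in 1, P in 4, F in 3, N in 4, C in 2, E in 3.

4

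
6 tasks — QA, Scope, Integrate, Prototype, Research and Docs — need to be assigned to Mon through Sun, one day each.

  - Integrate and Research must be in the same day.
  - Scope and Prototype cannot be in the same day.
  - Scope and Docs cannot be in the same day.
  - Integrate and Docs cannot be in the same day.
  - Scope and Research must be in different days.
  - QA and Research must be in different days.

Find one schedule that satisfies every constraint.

QA=Mon; Docs=Wed; Prototype=Tue; Scope=Mon; Research=Tue; Integrate=Tue

Checking: QA(Mon) != Research(Tue); Scope(Mon) != Research(Tue); Scope(Mon) != Prototype(Tue); Integrate(Tue) != Docs(Wed); Scope(Mon) != Docs(Wed); Integrate = Research = Tue.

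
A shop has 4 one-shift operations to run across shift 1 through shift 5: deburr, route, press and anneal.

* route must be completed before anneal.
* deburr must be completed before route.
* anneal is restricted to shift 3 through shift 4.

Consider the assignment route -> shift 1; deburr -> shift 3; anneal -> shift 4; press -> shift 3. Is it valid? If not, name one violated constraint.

deburr must be completed before route — violated.
route must be completed before anneal — holds.
anneal is restricted to shift 3 through shift 4 — holds.

No — it violates: deburr must be completed before route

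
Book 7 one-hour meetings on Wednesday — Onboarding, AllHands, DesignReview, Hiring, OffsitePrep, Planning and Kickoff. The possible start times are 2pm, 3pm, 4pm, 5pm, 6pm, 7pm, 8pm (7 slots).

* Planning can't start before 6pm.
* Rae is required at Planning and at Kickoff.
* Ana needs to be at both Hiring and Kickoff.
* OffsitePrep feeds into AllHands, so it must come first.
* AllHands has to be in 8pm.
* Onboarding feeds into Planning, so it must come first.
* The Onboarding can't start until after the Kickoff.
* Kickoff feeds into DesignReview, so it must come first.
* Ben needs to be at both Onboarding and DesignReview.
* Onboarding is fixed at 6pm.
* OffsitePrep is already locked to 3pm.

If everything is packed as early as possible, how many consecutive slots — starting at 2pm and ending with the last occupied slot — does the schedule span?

7

The precedence chain requires at least 3 distinct slots.
AllHands can't be placed before 8pm — that is slot 7 counting from 2pm — so the schedule must run through at least 7 slots.
7 works (last occupied slot: 8pm): for example Planning=7pm; AllHands=8pm; Onboarding=6pm; DesignReview=3pm; Hiring=3pm; Kickoff=2pm; OffsitePrep=3pm.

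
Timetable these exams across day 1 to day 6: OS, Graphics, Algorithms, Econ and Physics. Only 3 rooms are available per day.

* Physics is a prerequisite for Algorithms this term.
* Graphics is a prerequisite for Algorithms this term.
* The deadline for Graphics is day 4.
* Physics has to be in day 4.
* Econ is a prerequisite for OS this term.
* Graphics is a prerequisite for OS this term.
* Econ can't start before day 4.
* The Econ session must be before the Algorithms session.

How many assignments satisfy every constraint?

Splitting on OS: it can be day 5 (8), day 6 (12). Listing each branch's schedules as (Graphics, Algorithms, Econ, Physics) by day number:
OS=day 5: (1,5,4,4) (1,6,4,4) (2,5,4,4) (2,6,4,4) (3,5,4,4) (3,6,4,4) (4,5,4,4) (4,6,4,4) — 8.
OS=day 6: (1,5,4,4) (1,6,4,4) (1,6,5,4) (2,5,4,4) (2,6,4,4) (2,6,5,4) (3,5,4,4) (3,6,4,4) (3,6,5,4) (4,5,4,4) (4,6,4,4) (4,6,5,4) — 12.
Summing: 8 + 12 = 20.

20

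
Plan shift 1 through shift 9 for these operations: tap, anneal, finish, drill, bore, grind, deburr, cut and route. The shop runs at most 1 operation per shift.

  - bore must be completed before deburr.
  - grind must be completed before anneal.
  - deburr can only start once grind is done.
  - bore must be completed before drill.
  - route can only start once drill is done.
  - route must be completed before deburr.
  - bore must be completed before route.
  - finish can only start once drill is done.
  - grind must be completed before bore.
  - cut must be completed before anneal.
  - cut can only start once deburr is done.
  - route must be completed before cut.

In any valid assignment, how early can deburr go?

Precedence pushes deburr to at least shift 5; downstream work caps deburr at shift 7.
deburr at shift 5 is achievable: finish -> shift 8; deburr -> shift 5; cut -> shift 6; drill -> shift 3; anneal -> shift 7; tap -> shift 9; route -> shift 4; bore -> shift 2; grind -> shift 1.

shift 5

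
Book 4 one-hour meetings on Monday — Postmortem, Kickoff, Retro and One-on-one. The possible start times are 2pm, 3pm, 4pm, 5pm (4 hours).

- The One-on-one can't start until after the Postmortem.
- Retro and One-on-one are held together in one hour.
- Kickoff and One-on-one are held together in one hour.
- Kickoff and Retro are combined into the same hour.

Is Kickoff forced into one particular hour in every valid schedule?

No

Kickoff can be 3pm (e.g. Kickoff=3pm, One-on-one=3pm, Postmortem=2pm, Retro=3pm) or 4pm (e.g. Kickoff in 4pm, Retro in 4pm, One-on-one in 4pm, Postmortem in 2pm).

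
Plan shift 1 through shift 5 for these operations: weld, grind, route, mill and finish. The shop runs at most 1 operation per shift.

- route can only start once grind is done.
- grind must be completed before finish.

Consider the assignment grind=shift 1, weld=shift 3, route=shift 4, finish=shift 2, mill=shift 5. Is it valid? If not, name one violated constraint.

The shop runs at most 1 operation per shift — holds.
route can only start once grind is done — holds.
grind must be completed before finish — holds.

Yes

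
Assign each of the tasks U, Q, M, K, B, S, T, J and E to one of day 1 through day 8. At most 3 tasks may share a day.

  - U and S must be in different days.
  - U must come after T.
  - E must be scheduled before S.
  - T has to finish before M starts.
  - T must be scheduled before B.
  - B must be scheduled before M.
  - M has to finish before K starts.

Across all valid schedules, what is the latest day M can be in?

day 7

Precedence pushes M to at least day 3; downstream work caps M at day 7.
M at day 7 is achievable: E -> day 1; J -> day 2; B -> day 2; S -> day 3; U -> day 2; Q -> day 1; K -> day 8; T -> day 1; M -> day 7.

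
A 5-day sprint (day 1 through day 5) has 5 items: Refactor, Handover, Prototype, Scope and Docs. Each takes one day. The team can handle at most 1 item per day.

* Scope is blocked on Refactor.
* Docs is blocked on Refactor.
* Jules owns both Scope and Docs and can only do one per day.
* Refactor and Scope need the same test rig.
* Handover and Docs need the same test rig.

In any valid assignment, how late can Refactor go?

day 3

Downstream work caps Refactor at day 4.
Refactor at day 3 is achievable: Prototype=day 2, Scope=day 4, Refactor=day 3, Docs=day 5, Handover=day 1.
Nothing later works — the conflict and capacity constraints rule out every day after day 3.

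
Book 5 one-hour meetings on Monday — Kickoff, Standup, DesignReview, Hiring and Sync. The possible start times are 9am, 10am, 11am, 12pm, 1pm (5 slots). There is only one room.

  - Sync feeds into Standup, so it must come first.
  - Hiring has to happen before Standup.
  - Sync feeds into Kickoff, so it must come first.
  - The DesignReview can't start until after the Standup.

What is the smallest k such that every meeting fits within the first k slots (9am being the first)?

5

The precedence chain requires at least 3 distinct slots.
With at most 1 per slot and 5 meetings, at least 5 slots are needed.
5 works (last occupied slot: 1pm): for example Sync in 9am, Hiring in 10am, Standup in 11am, DesignReview in 1pm, Kickoff in 12pm.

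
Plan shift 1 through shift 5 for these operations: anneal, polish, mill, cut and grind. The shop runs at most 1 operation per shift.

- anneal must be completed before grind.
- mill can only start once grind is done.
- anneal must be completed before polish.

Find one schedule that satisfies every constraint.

cut in shift 5, mill in shift 4, anneal in shift 1, grind in shift 2, polish in shift 3

Checking: grind(shift 2) before mill(shift 4); anneal(shift 1) before grind(shift 2); anneal(shift 1) before polish(shift 3); max 1 per shift (cap 1).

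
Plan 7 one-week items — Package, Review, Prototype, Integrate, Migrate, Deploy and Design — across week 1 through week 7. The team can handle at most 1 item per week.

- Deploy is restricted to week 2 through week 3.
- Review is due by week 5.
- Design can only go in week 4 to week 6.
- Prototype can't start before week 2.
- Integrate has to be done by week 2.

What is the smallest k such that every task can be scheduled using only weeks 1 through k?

7 weeks

With at most 1 per week and 7 tasks, at least 7 weeks are needed.
Design can't be placed before week 4, so the schedule must run through at least week 4.
7 works (last occupied week: week 7): for example Review in week 3, Migrate in week 7, Deploy in week 2, Design in week 4, Prototype in week 5, Package in week 6, Integrate in week 1.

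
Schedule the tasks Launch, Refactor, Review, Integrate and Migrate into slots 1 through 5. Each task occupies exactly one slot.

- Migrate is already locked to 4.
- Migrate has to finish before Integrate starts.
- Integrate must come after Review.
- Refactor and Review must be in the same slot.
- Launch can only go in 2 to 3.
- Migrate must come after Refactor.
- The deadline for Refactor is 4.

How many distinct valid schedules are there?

Splitting on Launch: it can be 2 (3), 3 (3). Listing each branch's schedules as (Refactor, Review, Integrate, Migrate):
Launch=2: (1,1,5,4) (2,2,5,4) (3,3,5,4) — 3.
Launch=3: (1,1,5,4) (2,2,5,4) (3,3,5,4) — 3.
Summing: 3 + 3 = 6.

6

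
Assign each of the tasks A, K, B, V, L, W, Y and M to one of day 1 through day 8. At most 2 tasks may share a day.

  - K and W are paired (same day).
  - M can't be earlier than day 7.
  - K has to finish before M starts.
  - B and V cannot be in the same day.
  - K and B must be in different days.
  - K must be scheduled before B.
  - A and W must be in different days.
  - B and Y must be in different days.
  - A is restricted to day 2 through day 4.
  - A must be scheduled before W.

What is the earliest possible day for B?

Precedence pushes B to at least day 4.
B at day 4 is achievable: M in day 7; B in day 4; L in day 1; V in day 1; Y in day 2; K in day 3; A in day 2; W in day 3.

day 4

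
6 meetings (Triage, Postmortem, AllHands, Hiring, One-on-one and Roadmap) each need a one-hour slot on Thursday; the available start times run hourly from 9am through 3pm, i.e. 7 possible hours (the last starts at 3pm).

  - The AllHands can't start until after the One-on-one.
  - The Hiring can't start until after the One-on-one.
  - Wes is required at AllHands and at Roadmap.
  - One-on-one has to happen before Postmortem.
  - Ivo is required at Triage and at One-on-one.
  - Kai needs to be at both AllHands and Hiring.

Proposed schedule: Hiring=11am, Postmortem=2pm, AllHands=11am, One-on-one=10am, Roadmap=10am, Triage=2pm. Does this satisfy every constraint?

Invalid. Kai needs to be at both AllHands and Hiring.

The AllHands can't start until after the One-on-one — holds.
Kai needs to be at both AllHands and Hiring — violated.
Ivo is required at Triage and at One-on-one — holds.
The Hiring can't start until after the One-on-one — holds.
One-on-one has to happen before Postmortem — holds.
Wes is required at AllHands and at Roadmap — holds.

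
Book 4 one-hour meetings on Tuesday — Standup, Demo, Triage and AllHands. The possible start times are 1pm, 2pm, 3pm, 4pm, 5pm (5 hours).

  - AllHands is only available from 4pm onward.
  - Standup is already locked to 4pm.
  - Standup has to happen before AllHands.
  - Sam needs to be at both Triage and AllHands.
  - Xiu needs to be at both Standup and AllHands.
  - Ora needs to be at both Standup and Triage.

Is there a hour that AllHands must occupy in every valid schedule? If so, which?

5pm

AllHands's window is 4pm–5pm.
Standup is fixed at 4pm, and AllHands can't share a hour with Standup.
So AllHands must be 5pm.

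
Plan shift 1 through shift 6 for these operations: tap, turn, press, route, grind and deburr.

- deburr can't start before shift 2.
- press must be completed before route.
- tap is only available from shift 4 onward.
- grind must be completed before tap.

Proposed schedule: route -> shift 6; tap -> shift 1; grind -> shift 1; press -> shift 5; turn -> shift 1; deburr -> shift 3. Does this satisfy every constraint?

deburr can't start before shift 2 — holds.
tap is only available from shift 4 onward — violated.
grind must be completed before tap — violated.
press must be completed before route — holds.

No — it violates: tap is only available from shift 4 onward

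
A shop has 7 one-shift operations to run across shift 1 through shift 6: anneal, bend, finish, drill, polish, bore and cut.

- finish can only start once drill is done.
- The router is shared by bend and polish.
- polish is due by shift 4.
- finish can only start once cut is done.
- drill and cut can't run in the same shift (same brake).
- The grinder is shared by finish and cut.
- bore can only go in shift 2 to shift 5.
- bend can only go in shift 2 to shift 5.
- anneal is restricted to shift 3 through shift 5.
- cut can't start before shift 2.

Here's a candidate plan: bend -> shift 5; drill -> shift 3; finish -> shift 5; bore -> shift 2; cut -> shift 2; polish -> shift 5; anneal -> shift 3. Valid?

polish is due by shift 4 — violated.
finish can only start once cut is done — holds.
drill and cut can't run in the same shift (same brake) — holds.
cut can't start before shift 2 — holds.
bend can only go in shift 2 to shift 5 — holds.
bore can only go in shift 2 to shift 5 — holds.
The router is shared by bend and polish — violated.
The grinder is shared by finish and cut — holds.
finish can only start once drill is done — holds.
anneal is restricted to shift 3 through shift 5 — holds.

Invalid. The router is shared by bend and polish.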